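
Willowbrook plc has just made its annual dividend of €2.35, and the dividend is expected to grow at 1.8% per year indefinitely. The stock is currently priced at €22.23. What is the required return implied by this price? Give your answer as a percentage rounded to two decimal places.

12.56%

D₁ = €2.35 × 1.018 = €2.3923
P = D₁/(r − g) ⇒ r = D₁/P + g = €2.3923/€22.23 + 0.018 = 0.107616 + 0.018 = 0.125616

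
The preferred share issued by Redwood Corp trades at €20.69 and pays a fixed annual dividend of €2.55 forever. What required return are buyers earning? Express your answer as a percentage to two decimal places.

P = C/r ⇒ r = C/P = €2.55/€20.69 = 0.123248

12.32%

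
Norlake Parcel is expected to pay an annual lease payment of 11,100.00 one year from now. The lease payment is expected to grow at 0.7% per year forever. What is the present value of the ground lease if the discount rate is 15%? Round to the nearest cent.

Growing perpetuity: P = D₁ / (r − g) = 11,100.0000 / (0.15 − 0.007) = 77,622.38

77622.38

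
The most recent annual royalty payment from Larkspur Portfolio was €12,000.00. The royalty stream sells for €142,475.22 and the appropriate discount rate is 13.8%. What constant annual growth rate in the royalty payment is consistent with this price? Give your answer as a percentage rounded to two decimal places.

P = D₀(1+g)/(r−g) ⇒ P(r−g) = D₀(1+g) ⇒ g(P+D₀) = P·r − D₀
g = (P·r − D₀)/(P + D₀) = (€142,475.22×0.138 − €12,000.00) / (€142,475.22 + €12,000.00) = 0.049597

4.96%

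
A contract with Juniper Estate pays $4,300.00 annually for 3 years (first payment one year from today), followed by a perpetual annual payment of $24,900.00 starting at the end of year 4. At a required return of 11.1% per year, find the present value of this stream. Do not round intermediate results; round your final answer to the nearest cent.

PV of 3-year annuity: $4,300.00 × [1 − (1+0.111)^−3] / 0.111 = 10489.72434
Perpetuity value at year 3: $24,900.00 / 0.111 = 224324.32432
PV of perpetuity: 224324.32432 / (1+0.111)^3 = 163581.50198
Total PV = 10489.72434 + 163581.50198 = 174071.22632

$174071.23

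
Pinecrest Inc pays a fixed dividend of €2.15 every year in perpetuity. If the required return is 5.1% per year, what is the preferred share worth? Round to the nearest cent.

€42.16

Level perpetuity: PV = C / r = €2.15 / 0.051 = €42.16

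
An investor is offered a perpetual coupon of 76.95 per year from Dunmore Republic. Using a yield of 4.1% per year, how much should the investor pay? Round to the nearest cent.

Level perpetuity: PV = C / r = 76.95 / 0.041 = 1,876.83

1876.83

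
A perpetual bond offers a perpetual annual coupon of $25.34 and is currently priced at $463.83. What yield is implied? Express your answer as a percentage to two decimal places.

P = C/r ⇒ r = C/P = $25.34/$463.83 = 0.054632

5.46%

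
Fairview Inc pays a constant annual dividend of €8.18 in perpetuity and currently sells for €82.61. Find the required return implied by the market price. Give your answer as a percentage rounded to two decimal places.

9.90%

P = C/r ⇒ r = C/P = €8.18/€82.61 = 0.099019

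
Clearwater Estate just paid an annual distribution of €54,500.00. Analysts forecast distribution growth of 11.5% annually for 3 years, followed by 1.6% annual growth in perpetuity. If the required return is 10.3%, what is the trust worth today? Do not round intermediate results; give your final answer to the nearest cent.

€824542.97

D_1 = 60767.50000
D_2 = 67755.76250
D_3 = 75547.67519
Terminal value at year 3: TV = D_3×(1+g_2)/(r−g_2) = 76756.43799/0.087 = 882257.90794
P_0 = D_1/(1+r)^1 + D_2/(1+r)^2 + D_3/(1+r)^3 + TV/(1+r)^3
    = 55092.92838 + 55692.30747 + 56298.20746 + 657459.52622 = 824542.96953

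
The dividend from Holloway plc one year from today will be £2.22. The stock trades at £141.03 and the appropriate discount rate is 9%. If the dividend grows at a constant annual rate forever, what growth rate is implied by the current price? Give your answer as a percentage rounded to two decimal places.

7.43%

P = D₁/(r−g) ⇒ g = r − D₁/P = 0.09 − £2.22/£141.03 = 0.074259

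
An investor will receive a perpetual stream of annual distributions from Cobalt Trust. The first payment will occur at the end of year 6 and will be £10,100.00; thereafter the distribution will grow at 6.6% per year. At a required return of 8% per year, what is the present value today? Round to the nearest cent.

Value at end of year 5: C₁ / (r − g) = £10,100.00 / (0.08 − 0.066) = £721,428.5714
Discount to today: PV = £721,428.5714 / (1 + 0.08)^5 = £721,428.5714 / 1.469328 = £490,992.16

£490992.16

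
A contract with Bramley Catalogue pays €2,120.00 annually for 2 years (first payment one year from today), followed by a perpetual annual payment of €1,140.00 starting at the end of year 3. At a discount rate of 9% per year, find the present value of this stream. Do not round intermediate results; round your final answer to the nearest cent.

PV of 2-year annuity: €2,120.00 × [1 − (1+0.09)^−2] / 0.09 = 3729.31571
Perpetuity value at year 2: €1,140.00 / 0.09 = 12666.66667
PV of perpetuity: 12666.66667 / (1+0.09)^2 = 10661.27991
Total PV = 3729.31571 + 10661.27991 = 14390.59563

€14390.60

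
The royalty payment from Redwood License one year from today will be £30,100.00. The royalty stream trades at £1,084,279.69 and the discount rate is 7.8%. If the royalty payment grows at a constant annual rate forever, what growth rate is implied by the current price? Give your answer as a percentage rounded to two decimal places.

5.02%

P = D₁/(r−g) ⇒ g = r − D₁/P = 0.078 − £30,100.00/£1,084,279.69 = 0.050240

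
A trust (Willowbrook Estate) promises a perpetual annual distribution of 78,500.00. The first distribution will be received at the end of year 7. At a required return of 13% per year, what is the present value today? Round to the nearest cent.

290038.50

Value at end of year 6: C / r = 78,500.00 / 0.13 = 603,846.1538
Discount to today: PV = 603,846.1538 / (1 + 0.13)^6 = 603,846.1538 / 2.081952 = 290,038.50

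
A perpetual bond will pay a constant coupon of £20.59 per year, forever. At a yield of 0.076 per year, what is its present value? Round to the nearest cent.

£270.92

Level perpetuity: PV = C / r = £20.59 / 0.076 = £270.92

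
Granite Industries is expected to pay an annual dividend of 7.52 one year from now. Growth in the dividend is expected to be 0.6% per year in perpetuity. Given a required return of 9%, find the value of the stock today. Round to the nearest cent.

Growing perpetuity: P = D₁ / (r − g) = 7.5200 / (0.09 − 0.006) = 89.52

89.52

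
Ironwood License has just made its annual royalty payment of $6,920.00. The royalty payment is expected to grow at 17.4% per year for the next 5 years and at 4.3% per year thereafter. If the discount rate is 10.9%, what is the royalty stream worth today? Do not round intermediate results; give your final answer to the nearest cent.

$186568.92

D_1 = 8124.08000
D_2 = 9537.66992
D_3 = 11197.22449
D_4 = 13145.54155
D_5 = 15432.86578
Terminal value at year 5: TV = D_5×(1+g_2)/(r−g_2) = 16096.47900/0.066 = 243886.04552
P_0 = D_1/(1+r)^1 + D_2/(1+r)^2 + D_3/(1+r)^3 + D_4/(1+r)^4 + D_5/(1+r)^5 + TV/(1+r)^5
    = 7325.59062 + 7754.95346 + 8209.48184 + 8690.65075 + 9200.02163 + 145388.22056 = 186568.91887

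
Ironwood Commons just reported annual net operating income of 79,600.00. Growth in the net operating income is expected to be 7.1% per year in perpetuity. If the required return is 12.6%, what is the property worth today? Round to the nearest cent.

D₁ = D₀ × (1 + g) = 79,600.00 × 1.071 = 85,251.6000
Growing perpetuity: P = D₁ / (r − g) = 85,251.6000 / (0.126 − 0.071) = 1,550,029.09

1550029.09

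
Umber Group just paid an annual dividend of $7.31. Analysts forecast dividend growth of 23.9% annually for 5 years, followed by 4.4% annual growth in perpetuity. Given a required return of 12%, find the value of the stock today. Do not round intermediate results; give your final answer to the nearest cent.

D_1 = 9.05709
D_2 = 11.22173
D_3 = 13.90373
D_4 = 17.22672
D_5 = 21.34391
Terminal value at year 5: TV = D_5×(1+g_2)/(r−g_2) = 22.28304/0.076 = 293.19787
P_0 = D_1/(1+r)^1 + D_2/(1+r)^2 + D_3/(1+r)^3 + D_4/(1+r)^4 + D_5/(1+r)^5 + TV/(1+r)^5
    = 8.08669 + 8.94590 + 9.89640 + 10.94789 + 12.11111 + 166.36835 = 216.35633

$216.36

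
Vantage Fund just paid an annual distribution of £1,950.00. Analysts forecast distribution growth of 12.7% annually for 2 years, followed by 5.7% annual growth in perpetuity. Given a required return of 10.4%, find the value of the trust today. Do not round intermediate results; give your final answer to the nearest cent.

£49723.27

D_1 = 2197.65000
D_2 = 2476.75155
Terminal value at year 2: TV = D_2×(1+g_2)/(r−g_2) = 2617.92639/0.047 = 55700.56145
P_0 = D_1/(1+r)^1 + D_2/(1+r)^2 + TV/(1+r)^2
    = 1990.62500 + 2032.09635 + 45700.54992 = 49723.27128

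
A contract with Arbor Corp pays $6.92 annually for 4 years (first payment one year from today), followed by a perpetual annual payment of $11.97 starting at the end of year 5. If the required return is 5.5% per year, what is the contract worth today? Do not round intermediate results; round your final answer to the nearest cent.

$199.94

PV of 4-year annuity: $6.92 × [1 − (1+0.055)^−4] / 0.055 = 24.25564
Perpetuity value at year 4: $11.97 / 0.055 = 217.63636
PV of perpetuity: 217.63636 / (1+0.055)^4 = 175.67972
Total PV = 24.25564 + 175.67972 = 199.93536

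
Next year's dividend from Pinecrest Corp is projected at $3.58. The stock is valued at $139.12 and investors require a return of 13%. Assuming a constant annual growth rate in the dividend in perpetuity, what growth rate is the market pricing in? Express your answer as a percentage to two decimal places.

10.43%

P = D₁/(r−g) ⇒ g = r − D₁/P = 0.13 − $3.58/$139.12 = 0.104267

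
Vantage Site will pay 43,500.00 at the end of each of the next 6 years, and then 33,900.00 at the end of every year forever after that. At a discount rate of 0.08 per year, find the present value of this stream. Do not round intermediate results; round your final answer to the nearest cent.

468129.64

PV of 6-year annuity: 43,500.00 × [1 − (1+0.08)^−6] / 0.08 = 201095.26538
Perpetuity value at year 6: 33,900.00 / 0.08 = 423750.00000
PV of perpetuity: 423750.00000 / (1+0.08)^6 = 267034.37939
Total PV = 201095.26538 + 267034.37939 = 468129.64477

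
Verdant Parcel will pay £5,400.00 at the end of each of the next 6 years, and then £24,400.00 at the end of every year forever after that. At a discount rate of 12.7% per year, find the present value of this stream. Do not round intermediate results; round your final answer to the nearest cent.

PV of 6-year annuity: £5,400.00 × [1 − (1+0.127)^−6] / 0.127 = 21768.32610
Perpetuity value at year 6: £24,400.00 / 0.127 = 192125.98425
PV of perpetuity: 192125.98425 / (1+0.127)^6 = 93765.39967
Total PV = 21768.32610 + 93765.39967 = 115533.72576

£115533.73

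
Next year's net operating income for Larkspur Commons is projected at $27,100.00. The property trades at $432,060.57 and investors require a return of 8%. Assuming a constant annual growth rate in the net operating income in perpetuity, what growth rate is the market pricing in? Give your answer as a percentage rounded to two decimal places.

P = D₁/(r−g) ⇒ g = r − D₁/P = 0.08 − $27,100.00/$432,060.57 = 0.017277

1.73%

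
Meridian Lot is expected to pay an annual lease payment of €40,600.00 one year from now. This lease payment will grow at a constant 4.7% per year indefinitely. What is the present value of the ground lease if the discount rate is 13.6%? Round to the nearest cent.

Growing perpetuity: P = D₁ / (r − g) = €40,600.0000 / (0.136 − 0.047) = €456,179.78

€456179.78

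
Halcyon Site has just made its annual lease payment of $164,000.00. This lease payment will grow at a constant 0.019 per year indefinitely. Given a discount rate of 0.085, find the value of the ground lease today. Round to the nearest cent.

D₁ = D₀ × (1 + g) = $164,000.00 × 1.019 = $167,116.0000
Growing perpetuity: P = D₁ / (r − g) = $167,116.0000 / (0.085 − 0.019) = $2,532,060.61

$2532060.61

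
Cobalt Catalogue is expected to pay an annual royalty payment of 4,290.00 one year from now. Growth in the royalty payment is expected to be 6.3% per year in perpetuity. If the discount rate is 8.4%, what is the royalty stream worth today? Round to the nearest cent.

204285.71

Growing perpetuity: P = D₁ / (r − g) = 4,290.0000 / (0.084 − 0.063) = 204,285.71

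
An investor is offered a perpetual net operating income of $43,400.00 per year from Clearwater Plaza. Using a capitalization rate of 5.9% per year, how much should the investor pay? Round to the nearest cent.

$735593.22

Level perpetuity: PV = C / r = $43,400.00 / 0.059 = $735,593.22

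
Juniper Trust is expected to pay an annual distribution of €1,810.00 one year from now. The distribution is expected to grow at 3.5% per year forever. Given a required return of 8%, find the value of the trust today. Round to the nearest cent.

Growing perpetuity: P = D₁ / (r − g) = €1,810.0000 / (0.08 − 0.035) = €40,222.22

€40222.22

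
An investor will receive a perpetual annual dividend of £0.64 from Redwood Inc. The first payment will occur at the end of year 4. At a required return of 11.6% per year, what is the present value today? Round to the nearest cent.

Value at end of year 3: C / r = £0.64 / 0.116 = £5.5172
Discount to today: PV = £5.5172 / (1 + 0.116)^3 = £5.5172 / 1.389929 = £3.97

£3.97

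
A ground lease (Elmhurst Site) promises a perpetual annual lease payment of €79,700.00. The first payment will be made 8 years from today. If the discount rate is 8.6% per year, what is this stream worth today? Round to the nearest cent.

€520176.94

Value at end of year 7: C / r = €79,700.00 / 0.086 = €926,744.1860
Discount to today: PV = €926,744.1860 / (1 + 0.086)^7 = €926,744.1860 / 1.781594 = €520,176.94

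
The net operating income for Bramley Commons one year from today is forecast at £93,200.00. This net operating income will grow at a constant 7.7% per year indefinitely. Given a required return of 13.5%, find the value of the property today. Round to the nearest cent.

£1606896.55

Growing perpetuity: P = D₁ / (r − g) = £93,200.0000 / (0.135 − 0.077) = £1,606,896.55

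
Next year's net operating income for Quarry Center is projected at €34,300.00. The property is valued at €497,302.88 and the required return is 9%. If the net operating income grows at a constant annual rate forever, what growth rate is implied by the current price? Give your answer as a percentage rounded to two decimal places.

2.10%

P = D₁/(r−g) ⇒ g = r − D₁/P = 0.09 − €34,300.00/€497,302.88 = 0.021028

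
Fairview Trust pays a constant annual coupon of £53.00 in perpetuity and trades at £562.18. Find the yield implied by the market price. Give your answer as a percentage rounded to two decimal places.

9.43%

P = C/r ⇒ r = C/P = £53.00/£562.18 = 0.094276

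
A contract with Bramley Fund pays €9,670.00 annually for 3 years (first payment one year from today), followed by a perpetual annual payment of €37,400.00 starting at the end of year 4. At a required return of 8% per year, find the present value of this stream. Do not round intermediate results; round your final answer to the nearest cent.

€396037.10

PV of 3-year annuity: €9,670.00 × [1 − (1+0.08)^−3] / 0.08 = 24920.52787
Perpetuity value at year 3: €37,400.00 / 0.08 = 467500.00000
PV of perpetuity: 467500.00000 / (1+0.08)^3 = 371116.57268
Total PV = 24920.52787 + 371116.57268 = 396037.10054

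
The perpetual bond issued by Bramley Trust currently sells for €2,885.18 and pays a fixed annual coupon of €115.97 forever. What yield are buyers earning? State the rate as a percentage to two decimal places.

4.02%

P = C/r ⇒ r = C/P = €115.97/€2,885.18 = 0.040195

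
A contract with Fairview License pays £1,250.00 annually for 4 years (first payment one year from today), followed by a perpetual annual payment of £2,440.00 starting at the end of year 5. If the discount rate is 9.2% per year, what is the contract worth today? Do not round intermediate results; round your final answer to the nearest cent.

PV of 4-year annuity: £1,250.00 × [1 − (1+0.092)^−4] / 0.092 = 4031.93582
Perpetuity value at year 4: £2,440.00 / 0.092 = 26521.73913
PV of perpetuity: 26521.73913 / (1+0.092)^4 = 18651.40040
Total PV = 4031.93582 + 18651.40040 = 22683.33623

£22683.34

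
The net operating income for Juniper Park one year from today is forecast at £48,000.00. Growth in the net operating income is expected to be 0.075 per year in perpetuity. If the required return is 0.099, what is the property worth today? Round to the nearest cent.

Growing perpetuity: P = D₁ / (r − g) = £48,000.0000 / (0.099 − 0.075) = £2,000,000.00

£2000000.00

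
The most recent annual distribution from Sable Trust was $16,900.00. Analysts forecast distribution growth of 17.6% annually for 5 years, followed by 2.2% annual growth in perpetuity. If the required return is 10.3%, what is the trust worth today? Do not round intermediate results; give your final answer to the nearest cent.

D_1 = 19874.40000
D_2 = 23372.29440
D_3 = 27485.81821
D_4 = 32323.32222
D_5 = 38012.22693
Terminal value at year 5: TV = D_5×(1+g_2)/(r−g_2) = 38848.49592/0.081 = 479611.06078
P_0 = D_1/(1+r)^1 + D_2/(1+r)^2 + D_3/(1+r)^3 + D_4/(1+r)^4 + D_5/(1+r)^5 + TV/(1+r)^5
    = 18018.49501 + 19211.01554 + 20482.46081 + 21838.05431 + 23283.36525 + 293772.83072 = 396606.22165

$396606.22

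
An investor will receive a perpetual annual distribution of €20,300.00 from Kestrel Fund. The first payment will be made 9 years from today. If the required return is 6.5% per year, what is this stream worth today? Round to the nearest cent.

€188706.05

Value at end of year 8: C / r = €20,300.00 / 0.065 = €312,307.6923
Discount to today: PV = €312,307.6923 / (1 + 0.065)^8 = €312,307.6923 / 1.654996 = €188,706.05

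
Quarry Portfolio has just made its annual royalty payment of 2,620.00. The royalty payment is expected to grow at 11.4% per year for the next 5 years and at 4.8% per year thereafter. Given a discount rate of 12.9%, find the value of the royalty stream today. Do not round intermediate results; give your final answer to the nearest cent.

D_1 = 2918.68000
D_2 = 3251.40952
D_3 = 3622.07021
D_4 = 4034.98621
D_5 = 4494.97464
Terminal value at year 5: TV = D_5×(1+g_2)/(r−g_2) = 4710.73342/0.081 = 58157.20270
P_0 = D_1/(1+r)^1 + D_2/(1+r)^2 + D_3/(1+r)^3 + D_4/(1+r)^4 + D_5/(1+r)^5 + TV/(1+r)^5
    = 2585.19043 + 2550.84335 + 2516.95261 + 2483.51214 + 2450.51596 + 31705.44110 = 44292.45559

44292.46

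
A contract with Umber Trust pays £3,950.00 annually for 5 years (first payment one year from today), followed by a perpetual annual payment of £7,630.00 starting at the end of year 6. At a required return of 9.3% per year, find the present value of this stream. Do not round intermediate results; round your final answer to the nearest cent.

£67839.82

PV of 5-year annuity: £3,950.00 × [1 − (1+0.093)^−5] / 0.093 = 15245.26904
Perpetuity value at year 5: £7,630.00 / 0.093 = 82043.01075
PV of perpetuity: 82043.01075 / (1+0.093)^5 = 52594.55436
Total PV = 15245.26904 + 52594.55436 = 67839.82340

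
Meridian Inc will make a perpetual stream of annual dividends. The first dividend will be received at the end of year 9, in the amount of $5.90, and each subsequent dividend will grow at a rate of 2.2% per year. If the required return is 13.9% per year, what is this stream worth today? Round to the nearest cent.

Value at end of year 8: C₁ / (r − g) = $5.90 / (0.139 − 0.022) = $50.4274
Discount to today: PV = $50.4274 / (1 + 0.139)^8 = $50.4274 / 2.832630 = $17.80

$17.80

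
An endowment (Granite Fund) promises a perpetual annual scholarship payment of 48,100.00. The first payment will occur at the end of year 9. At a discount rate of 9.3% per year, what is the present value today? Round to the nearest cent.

Value at end of year 8: C / r = 48,100.00 / 0.093 = 517,204.3011
Discount to today: PV = 517,204.3011 / (1 + 0.093)^8 = 517,204.3011 / 2.036861 = 253,922.29

253922.29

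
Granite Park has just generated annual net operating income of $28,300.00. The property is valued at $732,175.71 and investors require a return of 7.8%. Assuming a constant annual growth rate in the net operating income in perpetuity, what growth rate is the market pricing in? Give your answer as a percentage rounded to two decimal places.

3.79%

P = D₀(1+g)/(r−g) ⇒ P(r−g) = D₀(1+g) ⇒ g(P+D₀) = P·r − D₀
g = (P·r − D₀)/(P + D₀) = ($732,175.71×0.078 − $28,300.00) / ($732,175.71 + $28,300.00) = 0.037884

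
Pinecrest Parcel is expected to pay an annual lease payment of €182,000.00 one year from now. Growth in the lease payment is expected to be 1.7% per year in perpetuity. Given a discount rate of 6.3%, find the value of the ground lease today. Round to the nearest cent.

€3956521.74

Growing perpetuity: P = D₁ / (r − g) = €182,000.0000 / (0.063 − 0.017) = €3,956,521.74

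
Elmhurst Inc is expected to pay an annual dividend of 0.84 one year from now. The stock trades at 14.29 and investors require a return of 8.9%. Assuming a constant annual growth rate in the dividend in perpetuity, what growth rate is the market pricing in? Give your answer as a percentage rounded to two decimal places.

P = D₁/(r−g) ⇒ g = r − D₁/P = 0.089 − 0.84/14.29 = 0.030218

3.02%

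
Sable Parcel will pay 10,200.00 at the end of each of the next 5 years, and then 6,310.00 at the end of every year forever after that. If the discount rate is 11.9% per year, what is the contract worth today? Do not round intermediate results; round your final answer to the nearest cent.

PV of 5-year annuity: 10,200.00 × [1 − (1+0.119)^−5] / 0.119 = 36859.98765
Perpetuity value at year 5: 6,310.00 / 0.119 = 53025.21008
PV of perpetuity: 53025.21008 / (1+0.119)^5 = 30222.60988
Total PV = 36859.98765 + 30222.60988 = 67082.59753

67082.60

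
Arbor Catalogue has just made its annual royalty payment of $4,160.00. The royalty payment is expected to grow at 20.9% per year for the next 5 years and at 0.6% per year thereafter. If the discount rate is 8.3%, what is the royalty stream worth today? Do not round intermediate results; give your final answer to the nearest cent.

D_1 = 5029.44000
D_2 = 6080.59296
D_3 = 7351.43689
D_4 = 8887.88720
D_5 = 10745.45562
Terminal value at year 5: TV = D_5×(1+g_2)/(r−g_2) = 10809.92836/0.077 = 140388.67996
P_0 = D_1/(1+r)^1 + D_2/(1+r)^2 + D_3/(1+r)^3 + D_4/(1+r)^4 + D_5/(1+r)^5 + TV/(1+r)^5
    = 4643.98892 + 5184.28680 + 5787.44482 + 6460.77635 + 7212.44562 + 94230.13371 = 123519.07622

$123519.08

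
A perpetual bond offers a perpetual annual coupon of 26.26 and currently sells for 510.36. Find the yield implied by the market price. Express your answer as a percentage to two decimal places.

5.15%

P = C/r ⇒ r = C/P = 26.26/510.36 = 0.051454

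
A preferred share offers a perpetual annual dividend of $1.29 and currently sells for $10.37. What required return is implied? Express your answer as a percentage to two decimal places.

P = C/r ⇒ r = C/P = $1.29/$10.37 = 0.124397

12.44%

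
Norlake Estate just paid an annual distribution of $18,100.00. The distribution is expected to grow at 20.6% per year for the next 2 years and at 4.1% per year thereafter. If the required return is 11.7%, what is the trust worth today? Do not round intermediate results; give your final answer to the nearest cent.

D_1 = 21828.60000
D_2 = 26325.29160
Terminal value at year 2: TV = D_2×(1+g_2)/(r−g_2) = 27404.62856/0.076 = 360587.21784
P_0 = D_1/(1+r)^1 + D_2/(1+r)^2 + TV/(1+r)^2
    = 19542.16652 + 21099.24156 + 289004.08502 = 329645.49310

$329645.49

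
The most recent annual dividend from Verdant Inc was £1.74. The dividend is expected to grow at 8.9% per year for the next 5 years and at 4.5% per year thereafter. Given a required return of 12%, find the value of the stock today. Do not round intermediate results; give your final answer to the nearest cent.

£29.07

D_1 = 1.89486
D_2 = 2.06350
D_3 = 2.24715
D_4 = 2.44715
D_5 = 2.66495
Terminal value at year 5: TV = D_5×(1+g_2)/(r−g_2) = 2.78487/0.075 = 37.13160
P_0 = D_1/(1+r)^1 + D_2/(1+r)^2 + D_3/(1+r)^3 + D_4/(1+r)^4 + D_5/(1+r)^5 + TV/(1+r)^5
    = 1.69184 + 1.64501 + 1.59948 + 1.55521 + 1.51216 + 21.06947 = 29.07317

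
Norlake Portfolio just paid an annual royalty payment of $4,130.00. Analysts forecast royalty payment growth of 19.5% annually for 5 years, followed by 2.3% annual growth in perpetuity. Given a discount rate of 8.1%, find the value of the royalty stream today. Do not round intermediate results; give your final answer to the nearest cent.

$148434.07

D_1 = 4935.35000
D_2 = 5897.74325
D_3 = 7047.80318
D_4 = 8422.12480
D_5 = 10064.43914
Terminal value at year 5: TV = D_5×(1+g_2)/(r−g_2) = 10295.92124/0.058 = 177515.88348
P_0 = D_1/(1+r)^1 + D_2/(1+r)^2 + D_3/(1+r)^3 + D_4/(1+r)^4 + D_5/(1+r)^5 + TV/(1+r)^5
    = 4565.54117 + 5047.01359 + 5579.26109 + 6167.63830 + 6818.06455 + 120256.55224 = 148434.07094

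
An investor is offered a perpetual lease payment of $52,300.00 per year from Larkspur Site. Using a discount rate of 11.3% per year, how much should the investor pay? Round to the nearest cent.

Level perpetuity: PV = C / r = $52,300.00 / 0.113 = $462,831.86

$462831.86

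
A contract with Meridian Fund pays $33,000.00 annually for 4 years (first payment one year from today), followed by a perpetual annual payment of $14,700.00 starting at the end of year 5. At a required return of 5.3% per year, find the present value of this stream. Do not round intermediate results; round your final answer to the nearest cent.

$341799.72

PV of 4-year annuity: $33,000.00 × [1 − (1+0.053)^−4] / 0.053 = 116205.49123
Perpetuity value at year 4: $14,700.00 / 0.053 = 277358.49057
PV of perpetuity: 277358.49057 / (1+0.053)^4 = 225594.22629
Total PV = 116205.49123 + 225594.22629 = 341799.71752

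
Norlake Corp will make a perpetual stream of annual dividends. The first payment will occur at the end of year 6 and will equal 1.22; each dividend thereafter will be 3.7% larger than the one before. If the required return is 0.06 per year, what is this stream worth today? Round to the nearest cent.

39.64

Value at end of year 5: C₁ / (r − g) = 1.22 / (0.06 − 0.037) = 53.0435
Discount to today: PV = 53.0435 / (1 + 0.06)^5 = 53.0435 / 1.338226 = 39.64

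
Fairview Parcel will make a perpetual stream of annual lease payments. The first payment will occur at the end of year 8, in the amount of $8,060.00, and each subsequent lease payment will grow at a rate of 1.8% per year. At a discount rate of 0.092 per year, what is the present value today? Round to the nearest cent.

$58822.69

Value at end of year 7: C₁ / (r − g) = $8,060.00 / (0.092 − 0.018) = $108,918.9189
Discount to today: PV = $108,918.9189 / (1 + 0.092)^7 = $108,918.9189 / 1.851648 = $58,822.69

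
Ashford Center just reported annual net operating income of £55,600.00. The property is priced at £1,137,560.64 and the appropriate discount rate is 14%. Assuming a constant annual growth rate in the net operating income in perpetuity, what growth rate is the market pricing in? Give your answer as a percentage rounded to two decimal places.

8.69%

P = D₀(1+g)/(r−g) ⇒ P(r−g) = D₀(1+g) ⇒ g(P+D₀) = P·r − D₀
g = (P·r − D₀)/(P + D₀) = (£1,137,560.64×0.14 − £55,600.00) / (£1,137,560.64 + £55,600.00) = 0.086877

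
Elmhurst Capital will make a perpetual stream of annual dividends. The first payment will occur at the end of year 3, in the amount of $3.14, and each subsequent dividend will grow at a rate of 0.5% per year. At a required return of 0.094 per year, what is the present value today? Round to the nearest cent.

Value at end of year 2: C₁ / (r − g) = $3.14 / (0.094 − 0.005) = $35.2809
Discount to today: PV = $35.2809 / (1 + 0.094)^2 = $35.2809 / 1.196836 = $29.48

$29.48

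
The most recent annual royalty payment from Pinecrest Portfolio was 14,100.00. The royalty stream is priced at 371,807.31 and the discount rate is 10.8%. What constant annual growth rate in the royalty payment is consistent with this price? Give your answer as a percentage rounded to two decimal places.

P = D₀(1+g)/(r−g) ⇒ P(r−g) = D₀(1+g) ⇒ g(P+D₀) = P·r − D₀
g = (P·r − D₀)/(P + D₀) = (371,807.31×0.108 − 14,100.00) / (371,807.31 + 14,100.00) = 0.067517

6.75%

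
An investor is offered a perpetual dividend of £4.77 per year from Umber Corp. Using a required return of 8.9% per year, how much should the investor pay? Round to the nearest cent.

Level perpetuity: PV = C / r = £4.77 / 0.089 = £53.60

£53.60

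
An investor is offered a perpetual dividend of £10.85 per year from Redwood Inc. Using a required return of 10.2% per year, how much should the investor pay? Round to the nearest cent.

£106.37

Level perpetuity: PV = C / r = £10.85 / 0.102 = £106.37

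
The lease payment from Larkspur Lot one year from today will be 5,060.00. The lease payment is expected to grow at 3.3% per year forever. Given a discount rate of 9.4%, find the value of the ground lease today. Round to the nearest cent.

Growing perpetuity: P = D₁ / (r − g) = 5,060.0000 / (0.094 − 0.033) = 82,950.82

82950.82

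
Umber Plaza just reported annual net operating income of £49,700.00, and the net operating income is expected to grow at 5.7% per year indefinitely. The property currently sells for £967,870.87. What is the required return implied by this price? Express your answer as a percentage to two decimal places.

D₁ = £49,700.00 × 1.057 = £52,532.9000
P = D₁/(r − g) ⇒ r = D₁/P + g = £52,532.9000/£967,870.87 + 0.057 = 0.054277 + 0.057 = 0.111277

11.13%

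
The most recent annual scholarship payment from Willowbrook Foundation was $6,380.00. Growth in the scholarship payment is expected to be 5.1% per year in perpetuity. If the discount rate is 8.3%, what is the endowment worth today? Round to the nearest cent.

$209543.13

D₁ = D₀ × (1 + g) = $6,380.00 × 1.051 = $6,705.3800
Growing perpetuity: P = D₁ / (r − g) = $6,705.3800 / (0.083 − 0.051) = $209,543.13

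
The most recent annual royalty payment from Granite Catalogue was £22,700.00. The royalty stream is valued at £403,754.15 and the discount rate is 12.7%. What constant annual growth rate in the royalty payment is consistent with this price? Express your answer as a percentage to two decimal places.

6.70%

P = D₀(1+g)/(r−g) ⇒ P(r−g) = D₀(1+g) ⇒ g(P+D₀) = P·r − D₀
g = (P·r − D₀)/(P + D₀) = (£403,754.15×0.127 − £22,700.00) / (£403,754.15 + £22,700.00) = 0.067010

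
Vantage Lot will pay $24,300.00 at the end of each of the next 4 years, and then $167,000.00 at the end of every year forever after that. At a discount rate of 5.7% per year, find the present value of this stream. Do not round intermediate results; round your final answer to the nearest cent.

PV of 4-year annuity: $24,300.00 × [1 − (1+0.057)^−4] / 0.057 = 84783.73651
Perpetuity value at year 4: $167,000.00 / 0.057 = 2929824.56140
PV of perpetuity: 2929824.56140 / (1+0.057)^4 = 2347154.43806
Total PV = 84783.73651 + 2347154.43806 = 2431938.17457

$2431938.17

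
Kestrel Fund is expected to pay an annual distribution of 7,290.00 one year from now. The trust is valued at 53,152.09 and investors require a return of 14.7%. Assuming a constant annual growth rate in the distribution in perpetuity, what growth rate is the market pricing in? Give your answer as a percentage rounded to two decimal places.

P = D₁/(r−g) ⇒ g = r − D₁/P = 0.147 − 7,290.00/53,152.09 = 0.009846

0.98%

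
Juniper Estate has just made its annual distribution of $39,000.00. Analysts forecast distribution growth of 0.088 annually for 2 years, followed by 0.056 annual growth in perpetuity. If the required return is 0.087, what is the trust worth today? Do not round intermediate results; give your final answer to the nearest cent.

$1409069.29

D_1 = 42432.00000
D_2 = 46166.01600
Terminal value at year 2: TV = D_2×(1+g_2)/(r−g_2) = 48751.31290/0.031 = 1572622.99665
P_0 = D_1/(1+r)^1 + D_2/(1+r)^2 + TV/(1+r)^2
    = 39035.87856 + 39071.79014 + 1330961.62530 = 1409069.29400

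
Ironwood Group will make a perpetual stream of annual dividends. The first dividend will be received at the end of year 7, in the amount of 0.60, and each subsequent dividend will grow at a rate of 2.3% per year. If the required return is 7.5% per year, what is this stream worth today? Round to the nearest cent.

Value at end of year 6: C₁ / (r − g) = 0.60 / (0.075 − 0.023) = 11.5385
Discount to today: PV = 11.5385 / (1 + 0.075)^6 = 11.5385 / 1.543302 = 7.48

7.48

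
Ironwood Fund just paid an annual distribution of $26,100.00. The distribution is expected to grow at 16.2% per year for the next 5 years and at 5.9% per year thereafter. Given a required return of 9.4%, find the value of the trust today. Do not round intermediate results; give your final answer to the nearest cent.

D_1 = 30328.20000
D_2 = 35241.36840
D_3 = 40950.47008
D_4 = 47584.44623
D_5 = 55293.12652
Terminal value at year 5: TV = D_5×(1+g_2)/(r−g_2) = 58555.42099/0.035 = 1673012.02825
P_0 = D_1/(1+r)^1 + D_2/(1+r)^2 + D_3/(1+r)^3 + D_4/(1+r)^4 + D_5/(1+r)^5 + TV/(1+r)^5
    = 27722.30347 + 29445.44482 + 31275.69185 + 33219.70195 + 35284.54631 + 1067609.55833 = 1224557.24673

$1224557.25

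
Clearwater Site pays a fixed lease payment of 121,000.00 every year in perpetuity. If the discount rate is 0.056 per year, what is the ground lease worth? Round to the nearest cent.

Level perpetuity: PV = C / r = 121,000.00 / 0.056 = 2,160,714.29

2160714.29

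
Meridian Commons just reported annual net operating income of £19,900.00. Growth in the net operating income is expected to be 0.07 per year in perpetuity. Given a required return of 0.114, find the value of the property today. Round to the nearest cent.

D₁ = D₀ × (1 + g) = £19,900.00 × 1.07 = £21,293.0000
Growing perpetuity: P = D₁ / (r − g) = £21,293.0000 / (0.114 − 0.07) = £483,931.82

£483931.82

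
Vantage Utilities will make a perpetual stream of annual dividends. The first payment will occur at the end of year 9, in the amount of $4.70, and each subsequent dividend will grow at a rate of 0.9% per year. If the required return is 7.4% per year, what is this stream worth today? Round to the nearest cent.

$40.85

Value at end of year 8: C₁ / (r − g) = $4.70 / (0.074 − 0.009) = $72.3077
Discount to today: PV = $72.3077 / (1 + 0.074)^8 = $72.3077 / 1.770249 = $40.85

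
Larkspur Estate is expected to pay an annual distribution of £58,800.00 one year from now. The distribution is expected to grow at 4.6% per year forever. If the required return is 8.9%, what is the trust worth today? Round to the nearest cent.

Growing perpetuity: P = D₁ / (r − g) = £58,800.0000 / (0.089 − 0.046) = £1,367,441.86

£1367441.86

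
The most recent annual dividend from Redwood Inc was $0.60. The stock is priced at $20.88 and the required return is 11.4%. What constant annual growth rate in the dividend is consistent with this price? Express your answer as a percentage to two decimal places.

8.29%

P = D₀(1+g)/(r−g) ⇒ P(r−g) = D₀(1+g) ⇒ g(P+D₀) = P·r − D₀
g = (P·r − D₀)/(P + D₀) = ($20.88×0.114 − $0.60) / ($20.88 + $0.60) = 0.082883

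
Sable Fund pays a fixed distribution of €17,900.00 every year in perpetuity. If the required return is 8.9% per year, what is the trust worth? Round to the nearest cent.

Level perpetuity: PV = C / r = €17,900.00 / 0.089 = €201,123.60

€201123.60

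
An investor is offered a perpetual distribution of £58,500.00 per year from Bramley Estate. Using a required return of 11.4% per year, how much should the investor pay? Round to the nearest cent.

Level perpetuity: PV = C / r = £58,500.00 / 0.114 = £513,157.89

£513157.89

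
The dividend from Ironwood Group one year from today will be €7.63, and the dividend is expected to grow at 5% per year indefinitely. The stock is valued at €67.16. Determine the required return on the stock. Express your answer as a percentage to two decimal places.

P = D₁/(r − g) ⇒ r = D₁/P + g = €7.6300/€67.16 + 0.05 = 0.113609 + 0.05 = 0.163609

16.36%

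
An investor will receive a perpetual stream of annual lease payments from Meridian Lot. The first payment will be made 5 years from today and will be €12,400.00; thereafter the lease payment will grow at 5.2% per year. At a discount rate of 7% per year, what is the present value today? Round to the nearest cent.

€525550.03

Value at end of year 4: C₁ / (r − g) = €12,400.00 / (0.07 − 0.052) = €688,888.8889
Discount to today: PV = €688,888.8889 / (1 + 0.07)^4 = €688,888.8889 / 1.310796 = €525,550.03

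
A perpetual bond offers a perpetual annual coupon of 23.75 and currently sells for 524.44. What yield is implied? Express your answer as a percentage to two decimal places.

4.53%

P = C/r ⇒ r = C/P = 23.75/524.44 = 0.045286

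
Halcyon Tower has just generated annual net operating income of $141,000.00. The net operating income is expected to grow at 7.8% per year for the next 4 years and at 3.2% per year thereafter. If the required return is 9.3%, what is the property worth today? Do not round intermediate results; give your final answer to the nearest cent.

$2802078.66

D_1 = 151998.00000
D_2 = 163853.84400
D_3 = 176634.44383
D_4 = 190411.93045
Terminal value at year 4: TV = D_4×(1+g_2)/(r−g_2) = 196505.11223/0.061 = 3221395.28238
P_0 = D_1/(1+r)^1 + D_2/(1+r)^2 + D_3/(1+r)^3 + D_4/(1+r)^4 + TV/(1+r)^4
    = 139064.95883 + 137156.47358 + 135274.17979 + 133417.71804 + 2257165.32814 = 2802078.65838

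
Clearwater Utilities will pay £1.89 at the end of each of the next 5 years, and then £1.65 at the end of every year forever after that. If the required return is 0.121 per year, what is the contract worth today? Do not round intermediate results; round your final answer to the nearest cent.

PV of 5-year annuity: £1.89 × [1 − (1+0.121)^−5] / 0.121 = 6.79618
Perpetuity value at year 5: £1.65 / 0.121 = 13.63636
PV of perpetuity: 13.63636 / (1+0.121)^5 = 7.70319
Total PV = 6.79618 + 7.70319 = 14.49937

£14.50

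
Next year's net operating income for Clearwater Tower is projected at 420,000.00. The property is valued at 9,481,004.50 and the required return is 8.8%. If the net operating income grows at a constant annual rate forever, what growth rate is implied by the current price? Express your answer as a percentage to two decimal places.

P = D₁/(r−g) ⇒ g = r − D₁/P = 0.088 − 420,000.00/9,481,004.50 = 0.043701

4.37%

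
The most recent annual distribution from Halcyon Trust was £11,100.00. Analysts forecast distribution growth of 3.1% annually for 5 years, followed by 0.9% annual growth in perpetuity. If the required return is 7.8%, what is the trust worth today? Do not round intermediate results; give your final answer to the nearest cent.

£178535.83

D_1 = 11444.10000
D_2 = 11798.86710
D_3 = 12164.63198
D_4 = 12541.73557
D_5 = 12930.52937
Terminal value at year 5: TV = D_5×(1+g_2)/(r−g_2) = 13046.90414/0.069 = 189085.56723
P_0 = D_1/(1+r)^1 + D_2/(1+r)^2 + D_3/(1+r)^3 + D_4/(1+r)^4 + D_5/(1+r)^5 + TV/(1+r)^5
    = 10616.04824 + 10153.19641 + 9710.52458 + 9287.15292 + 8882.23994 + 129886.66816 = 178535.83025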